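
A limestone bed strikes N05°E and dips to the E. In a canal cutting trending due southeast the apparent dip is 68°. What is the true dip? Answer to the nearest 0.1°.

The section is 50° from the strike.
tan(true dip) = tan 68° / sin 50° = 3.2310
true dip = arctan 3.2310 = 72.80°

72.8°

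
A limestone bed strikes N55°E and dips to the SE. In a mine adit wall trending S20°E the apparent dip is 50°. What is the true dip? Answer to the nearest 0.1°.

The section is 75° from the strike.
tan(true dip) = tan 50° / sin 75° = 1.2338
δ = arctan(1.2338) = 50.97°

51.0°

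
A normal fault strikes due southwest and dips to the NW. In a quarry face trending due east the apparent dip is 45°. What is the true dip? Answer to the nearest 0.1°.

54.7°

β = acute angle between strike due southwest and section due east = 45°.
tan(true dip) = tan 45° / sin 45° = 1.4142
δ = arctan(1.4142) = 54.74°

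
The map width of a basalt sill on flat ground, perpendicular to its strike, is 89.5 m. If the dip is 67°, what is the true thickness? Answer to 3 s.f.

True thickness t = w · sin(dip) = 89.5 × sin 67°
t = 89.5 × 0.9205 = 82.385 m

82.4 m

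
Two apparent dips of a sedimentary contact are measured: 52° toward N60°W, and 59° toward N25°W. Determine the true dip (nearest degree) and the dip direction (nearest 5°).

true dip 59°, dip direction 340°

Represent each trace as a vector plunging at its apparent dip toward its trend (east-north-up frame): v₁ = (-0.533, 0.308, -0.788), v₂ = (-0.218, 0.467, -0.857).
The plane normal is n = v₁ × v₂ ∝ (-0.104, 0.286, 0.182).
Dip δ = arctan(|n_h|/n_z) = arctan(0.304/0.182) = 59.1°.
Dip direction = azimuth of (n_x, n_y) = atan2(-0.104, 0.286) = 340°.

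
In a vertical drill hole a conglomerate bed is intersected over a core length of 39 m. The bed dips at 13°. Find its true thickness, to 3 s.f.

True thickness t = h · cos(dip) = 39 × cos 13°
t = 39 × 0.9744 = 38.000 m

38.0 m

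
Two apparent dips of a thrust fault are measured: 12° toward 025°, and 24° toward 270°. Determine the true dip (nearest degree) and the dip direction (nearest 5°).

true dip 32°, dip direction 315°

The two traces are lines in the plane: v₁ = (sin 25°·cos 12°, cos 25°·cos 12°, −sin 12°), v₂ = (sin 270°·cos 24°, cos 270°·cos 24°, −sin 24°).
n = v₁ × v₂ = (-0.361, 0.358, 0.810) (taken with n_z > 0).
Dip δ = arctan(|n_h|/n_z) = arctan(0.508/0.810) = 32.1°.
Dip direction = azimuth of (n_x, n_y) = atan2(-0.361, 0.358) = 315°.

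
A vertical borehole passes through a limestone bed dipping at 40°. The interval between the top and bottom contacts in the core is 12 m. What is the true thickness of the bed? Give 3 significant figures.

9.19 m

True thickness t = h · cos(dip) = 12 × cos 40°
t = 12 × 0.7660 = 9.193 m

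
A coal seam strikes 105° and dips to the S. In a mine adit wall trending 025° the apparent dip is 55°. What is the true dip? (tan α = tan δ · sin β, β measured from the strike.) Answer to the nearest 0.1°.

55.4°

The section is 80° from the strike.
tan δ = tan α / sin β = tan 55° / sin 80° = 1.4281 / 0.9848 = 1.4502
true dip = arctan 1.4502 = 55.41°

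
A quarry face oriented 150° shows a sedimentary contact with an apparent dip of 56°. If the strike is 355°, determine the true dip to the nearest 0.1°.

β = acute angle between strike 355° and section 150° = 25°.
tan δ = tan α / sin β = tan 56° / sin 25° = 1.4826 / 0.4226 = 3.5080
δ = arctan(3.5080) = 74.09°

74.1°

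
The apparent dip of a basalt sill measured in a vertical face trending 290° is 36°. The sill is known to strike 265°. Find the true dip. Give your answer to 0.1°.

59.8°

The section is 25° from the strike.
tan(true dip) = tan 36° / sin 25° = 1.7191
δ = arctan(1.7191) = 59.81°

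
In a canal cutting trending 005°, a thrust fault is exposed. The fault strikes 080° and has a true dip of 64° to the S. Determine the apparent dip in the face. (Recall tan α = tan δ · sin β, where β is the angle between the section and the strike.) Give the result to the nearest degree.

63°

The strike is 080° and the section trends 005°; the acute angle between them is β = 75°.
tan(apparent dip) = tan 64° · sin 75° = 1.9804
apparent dip = arctan 1.9804 = 63.21°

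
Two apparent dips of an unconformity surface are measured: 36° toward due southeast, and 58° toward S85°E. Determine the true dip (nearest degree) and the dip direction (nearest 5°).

true dip 61°, dip direction 070°

The two traces are lines in the plane: v₁ = (sin 135°·cos 36°, cos 135°·cos 36°, −sin 36°), v₂ = (sin 95°·cos 58°, cos 95°·cos 58°, −sin 58°).
The plane normal is n = v₁ × v₂ ∝ (0.458, 0.175, 0.276).
tan δ = √(n_x²+n_y²)/n_z = 0.490/0.276, so δ = 60.7°.
The horizontal component of n points toward azimuth atan2(n_x, n_y) = 69°, the dip direction.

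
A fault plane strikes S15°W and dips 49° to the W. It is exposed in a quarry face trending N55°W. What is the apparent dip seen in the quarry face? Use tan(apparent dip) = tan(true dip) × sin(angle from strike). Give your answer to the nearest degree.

47°

Angle between strike (S15°W) and section (N55°W): β = 70°.
tan α = tan 49° × sin 70° = 1.1504 × 0.9397 = 1.0810
α = arctan(1.0810) = 47.23°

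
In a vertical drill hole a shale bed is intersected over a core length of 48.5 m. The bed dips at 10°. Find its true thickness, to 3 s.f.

47.8 m

True thickness t = h · cos(dip) = 48.5 × cos 10°
t = 48.5 × 0.9848 = 47.763 m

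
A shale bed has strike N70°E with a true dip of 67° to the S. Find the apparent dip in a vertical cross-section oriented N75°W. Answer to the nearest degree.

53°

The strike is N70°E and the section trends N75°W; the acute angle between them is β = 35°.
tan α = tan 67° × sin 35° = 2.3559 × 0.5736 = 1.3513
apparent dip = arctan 1.3513 = 53.50°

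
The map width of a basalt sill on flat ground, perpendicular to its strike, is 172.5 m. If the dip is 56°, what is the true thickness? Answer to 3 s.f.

True thickness t = w · sin(dip) = 172.5 × sin 56°
t = 172.5 × 0.8290 = 143.009 m

143 m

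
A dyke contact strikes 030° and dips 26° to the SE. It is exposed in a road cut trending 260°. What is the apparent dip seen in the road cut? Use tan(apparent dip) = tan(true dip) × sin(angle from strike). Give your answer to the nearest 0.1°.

Angle between strike (030°) and section (260°): β = 50°.
tan(apparent dip) = tan 26° · sin 50° = 0.3736
apparent dip = arctan 0.3736 = 20.49°

20.5°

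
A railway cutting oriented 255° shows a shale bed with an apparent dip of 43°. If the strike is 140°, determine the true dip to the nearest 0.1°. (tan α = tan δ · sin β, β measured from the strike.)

The section is 65° from the strike.
tan(true dip) = tan 43° / sin 65° = 1.0289
δ = arctan(1.0289) = 45.82°

45.8°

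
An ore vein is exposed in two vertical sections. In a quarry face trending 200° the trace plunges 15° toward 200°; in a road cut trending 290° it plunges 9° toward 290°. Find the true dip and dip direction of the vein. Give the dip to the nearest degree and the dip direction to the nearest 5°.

true dip 17°, dip direction 230°

Each apparent-dip line lies in the plane. As unit vectors (x east, y north, z up), v₁ plunges 15°→200° and v₂ plunges 9°→290°.
n = v₁ × v₂ = (-0.229, -0.189, 0.954) (taken with n_z > 0).
True dip = arccos(n_z / |n|) = arccos(0.9548) = 17.3°.
Dip direction = azimuth of (n_x, n_y) = atan2(-0.229, -0.189) = 231°.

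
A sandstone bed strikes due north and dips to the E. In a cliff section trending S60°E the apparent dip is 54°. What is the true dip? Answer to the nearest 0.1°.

The section is 60° from the strike.
tan(true dip) = tan 54° / sin 60° = 1.5893
δ = arctan(1.5893) = 57.82°

57.8°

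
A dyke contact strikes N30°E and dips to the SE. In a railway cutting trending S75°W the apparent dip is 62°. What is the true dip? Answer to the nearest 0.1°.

The section is 45° from the strike.
tan(true dip) = tan 62° / sin 45° = 2.6597
δ = arctan(2.6597) = 69.39°

69.4°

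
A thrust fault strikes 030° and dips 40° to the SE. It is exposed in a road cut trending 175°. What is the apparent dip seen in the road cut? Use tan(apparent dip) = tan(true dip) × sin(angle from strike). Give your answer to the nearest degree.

26°

The section lies 35° from the strike.
tan α = tan 40° × sin 35° = 0.8391 × 0.5736 = 0.4813
α = arctan(0.4813) = 25.70°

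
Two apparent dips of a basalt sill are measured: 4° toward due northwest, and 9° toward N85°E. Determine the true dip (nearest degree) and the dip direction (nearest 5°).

Each apparent-dip line lies in the plane. As unit vectors (x east, y north, z up), v₁ plunges 4°→due northwest and v₂ plunges 9°→N85°E.
n = v₁ × v₂ = (0.104, 0.179, 0.755) (taken with n_z > 0).
Dip δ = arctan(|n_h|/n_z) = arctan(0.207/0.755) = 15.3°.
The horizontal component of n points toward azimuth atan2(n_x, n_y) = 30°, the dip direction.

true dip 15°, dip direction 030°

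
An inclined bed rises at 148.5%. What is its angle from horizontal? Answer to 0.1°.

56.0°

tan θ = 148.5/100 = 1.4850
θ = arctan(1.4850) = 56.04°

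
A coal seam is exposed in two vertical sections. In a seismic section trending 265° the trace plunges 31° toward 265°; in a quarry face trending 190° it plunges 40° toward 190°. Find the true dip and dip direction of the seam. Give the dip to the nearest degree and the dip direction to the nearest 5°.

true dip 43°, dip direction 215°

The two traces are lines in the plane: v₁ = (sin 265°·cos 31°, cos 265°·cos 31°, −sin 31°), v₂ = (sin 190°·cos 40°, cos 190°·cos 40°, −sin 40°).
Cross product v₁ × v₂ gives the pole to the plane: n ∝ (-0.341, -0.480, 0.634).
tan δ = √(n_x²+n_y²)/n_z = 0.589/0.634, so δ = 42.9°.
Dip direction = atan2(-0.341, -0.480) = 215° (azimuth of n's horizontal projection).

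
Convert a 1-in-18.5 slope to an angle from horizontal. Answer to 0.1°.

3.1°

tan θ = 1/18.5 = 0.0541
θ = arctan(0.0541) = 3.09°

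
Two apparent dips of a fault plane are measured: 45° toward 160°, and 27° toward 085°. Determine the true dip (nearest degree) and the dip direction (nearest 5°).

Represent each trace as a vector plunging at its apparent dip toward its trend (east-north-up frame): v₁ = (0.242, -0.664, -0.707), v₂ = (0.888, 0.078, -0.454).
The plane normal is n = v₁ × v₂ ∝ (0.357, -0.518, 0.609).
True dip = arccos(n_z / |n|) = arccos(0.6955) = 45.9°.
The horizontal component of n points toward azimuth atan2(n_x, n_y) = 145°, the dip direction.

true dip 46°, dip direction 145°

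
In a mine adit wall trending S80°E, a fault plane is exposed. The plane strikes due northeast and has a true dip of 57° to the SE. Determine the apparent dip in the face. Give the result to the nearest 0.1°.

Angle between strike (due northeast) and section (S80°E): β = 55°.
tan(apparent dip) = tan 57° · sin 55° = 1.2614
apparent dip = arctan 1.2614 = 51.59°

51.6°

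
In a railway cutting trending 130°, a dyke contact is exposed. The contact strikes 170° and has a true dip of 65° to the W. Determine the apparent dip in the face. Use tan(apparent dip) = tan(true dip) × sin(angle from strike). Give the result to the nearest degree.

54°

Angle between strike (170°) and section (130°): β = 40°.
tan α = tan 65° × sin 40° = 2.1445 × 0.6428 = 1.3785
apparent dip = arctan 1.3785 = 54.04°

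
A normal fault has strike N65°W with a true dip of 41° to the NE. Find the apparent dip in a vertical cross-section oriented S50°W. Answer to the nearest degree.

The section lies 65° from the strike.
tan(apparent dip) = tan 41° · sin 65° = 0.7878
apparent dip = arctan 0.7878 = 38.23°

38°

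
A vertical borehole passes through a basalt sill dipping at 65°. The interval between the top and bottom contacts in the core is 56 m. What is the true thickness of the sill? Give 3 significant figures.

True thickness t = h · cos(dip) = 56 × cos 65°
t = 56 × 0.4226 = 23.667 m

23.7 m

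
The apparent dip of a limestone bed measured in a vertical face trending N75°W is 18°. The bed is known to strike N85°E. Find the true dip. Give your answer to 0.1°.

43.5°

β = acute angle between strike N85°E and section N75°W = 20°.
tan δ = tan α / sin β = tan 18° / sin 20° = 0.3249 / 0.3420 = 0.9500
true dip = arctan 0.9500 = 43.53°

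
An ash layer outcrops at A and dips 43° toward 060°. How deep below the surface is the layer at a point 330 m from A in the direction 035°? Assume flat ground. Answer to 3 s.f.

The hole lies 25° from the dip direction, so the down-dip offset is 330 × cos 25° = 299.08 m.
Depth = down-dip offset × tan(dip) = 299.08 × tan 43° = 299.08 × 0.9325
Depth = 278.90 m

279 m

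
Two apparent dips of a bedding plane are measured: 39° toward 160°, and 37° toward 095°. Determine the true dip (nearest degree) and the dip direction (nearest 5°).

true dip 43°, dip direction 130°

Represent each trace as a vector plunging at its apparent dip toward its trend (east-north-up frame): v₁ = (0.266, -0.730, -0.629), v₂ = (0.796, -0.070, -0.602).
n = v₁ × v₂ = (0.396, -0.341, 0.563) (taken with n_z > 0).
True dip = arccos(n_z / |n|) = arccos(0.7329) = 42.9°.
Dip direction = azimuth of (n_x, n_y) = atan2(0.396, -0.341) = 131°.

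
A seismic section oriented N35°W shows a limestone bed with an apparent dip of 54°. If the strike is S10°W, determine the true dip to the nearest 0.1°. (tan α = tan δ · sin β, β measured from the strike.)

62.8°

The section is 45° from the strike.
tan δ = tan α / sin β = tan 54° / sin 45° = 1.3764 / 0.7071 = 1.9465
true dip = arctan 1.9465 = 62.81°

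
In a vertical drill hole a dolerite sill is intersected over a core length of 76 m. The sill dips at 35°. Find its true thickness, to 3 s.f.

True thickness t = h · cos(dip) = 76 × cos 35°
t = 76 × 0.8192 = 62.256 m

62.3 m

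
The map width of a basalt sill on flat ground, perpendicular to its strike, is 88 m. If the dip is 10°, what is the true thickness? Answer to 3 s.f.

15.3 m

True thickness t = w · sin(dip) = 88 × sin 10°
t = 88 × 0.1736 = 15.281 m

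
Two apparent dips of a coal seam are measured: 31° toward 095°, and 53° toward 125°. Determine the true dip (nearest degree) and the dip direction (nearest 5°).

true dip 60°, dip direction 165°

Each apparent-dip line lies in the plane. As unit vectors (x east, y north, z up), v₁ plunges 31°→095° and v₂ plunges 53°→125°.
The plane normal is n = v₁ × v₂ ∝ (0.118, -0.428, 0.258).
True dip = arccos(n_z / |n|) = arccos(0.5023) = 59.8°.
Dip direction = atan2(0.118, -0.428) = 165° (azimuth of n's horizontal projection).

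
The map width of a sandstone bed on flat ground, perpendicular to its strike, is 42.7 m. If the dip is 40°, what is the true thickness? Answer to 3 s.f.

True thickness t = w · sin(dip) = 42.7 × sin 40°
t = 42.7 × 0.6428 = 27.447 m

27.4 m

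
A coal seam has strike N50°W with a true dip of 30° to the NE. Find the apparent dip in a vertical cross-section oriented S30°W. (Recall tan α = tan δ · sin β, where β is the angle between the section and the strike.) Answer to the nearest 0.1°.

Angle between strike (N50°W) and section (S30°W): β = 80°.
tan(apparent dip) = tan 30° · sin 80° = 0.5686
apparent dip = arctan 0.5686 = 29.62°

29.6°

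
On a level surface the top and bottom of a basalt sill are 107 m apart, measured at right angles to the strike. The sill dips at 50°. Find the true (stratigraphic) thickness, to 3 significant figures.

True thickness t = w · sin(dip) = 107 × sin 50°
t = 107 × 0.7660 = 81.967 m

82.0 m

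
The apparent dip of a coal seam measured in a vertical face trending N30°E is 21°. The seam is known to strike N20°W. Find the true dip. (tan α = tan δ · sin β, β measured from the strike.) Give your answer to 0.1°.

26.6°

β = acute angle between strike N20°W and section N30°E = 50°.
tan(true dip) = tan 21° / sin 50° = 0.5011
δ = arctan(0.5011) = 26.62°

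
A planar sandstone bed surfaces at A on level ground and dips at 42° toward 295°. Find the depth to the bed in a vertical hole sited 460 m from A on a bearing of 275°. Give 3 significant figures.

The hole lies 20° from the dip direction, so the down-dip offset is 460 × cos 20° = 432.26 m.
Depth = down-dip offset × tan(dip) = 432.26 × tan 42° = 432.26 × 0.9004
Depth = 389.21 m

389 m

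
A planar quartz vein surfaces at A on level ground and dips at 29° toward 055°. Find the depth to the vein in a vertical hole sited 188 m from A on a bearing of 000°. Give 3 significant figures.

The hole lies 55° from the dip direction, so the down-dip offset is 188 × cos 55° = 107.83 m.
Depth = down-dip offset × tan(dip) = 107.83 × tan 29° = 107.83 × 0.5543
Depth = 59.77 m

59.8 m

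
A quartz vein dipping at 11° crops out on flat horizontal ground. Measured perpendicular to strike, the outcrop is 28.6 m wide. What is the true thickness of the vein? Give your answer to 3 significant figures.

5.46 m

True thickness t = w · sin(dip) = 28.6 × sin 11°
t = 28.6 × 0.1908 = 5.457 m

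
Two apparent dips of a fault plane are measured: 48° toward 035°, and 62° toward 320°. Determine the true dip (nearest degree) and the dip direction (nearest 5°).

Each apparent-dip line lies in the plane. As unit vectors (x east, y north, z up), v₁ plunges 48°→035° and v₂ plunges 62°→320°.
The plane normal is n = v₁ × v₂ ∝ (-0.217, 0.563, 0.303).
True dip = arccos(n_z / |n|) = arccos(0.4493) = 63.3°.
The horizontal component of n points toward azimuth atan2(n_x, n_y) = 339°, the dip direction.

true dip 63°, dip direction 340°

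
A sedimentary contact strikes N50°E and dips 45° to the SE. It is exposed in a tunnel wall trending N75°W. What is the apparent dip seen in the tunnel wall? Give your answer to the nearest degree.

39°

The strike is N50°E and the section trends N75°W; the acute angle between them is β = 55°.
tan(apparent dip) = tan 45° · sin 55° = 0.8192
α = arctan(0.8192) = 39.32°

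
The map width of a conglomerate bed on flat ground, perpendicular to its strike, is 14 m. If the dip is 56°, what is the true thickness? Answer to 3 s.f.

True thickness t = w · sin(dip) = 14 × sin 56°
t = 14 × 0.8290 = 11.607 m

11.6 m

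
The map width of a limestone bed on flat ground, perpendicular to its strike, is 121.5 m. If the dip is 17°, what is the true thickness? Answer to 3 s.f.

True thickness t = w · sin(dip) = 121.5 × sin 17°
t = 121.5 × 0.2924 = 35.523 m

35.5 m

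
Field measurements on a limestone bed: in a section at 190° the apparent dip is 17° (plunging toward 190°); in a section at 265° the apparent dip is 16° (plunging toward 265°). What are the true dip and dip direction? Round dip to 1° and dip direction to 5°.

Represent each trace as a vector plunging at its apparent dip toward its trend (east-north-up frame): v₁ = (-0.166, -0.942, -0.292), v₂ = (-0.958, -0.084, -0.276).
Cross product v₁ × v₂ gives the pole to the plane: n ∝ (-0.235, -0.234, 0.888).
Dip δ = arctan(|n_h|/n_z) = arctan(0.332/0.888) = 20.5°.
The horizontal component of n points toward azimuth atan2(n_x, n_y) = 225°, the dip direction.

true dip 20°, dip direction 225°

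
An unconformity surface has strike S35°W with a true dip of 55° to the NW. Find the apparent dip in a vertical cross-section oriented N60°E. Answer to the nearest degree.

The strike is S35°W and the section trends N60°E; the acute angle between them is β = 25°.
tan α = tan 55° × sin 25° = 1.4281 × 0.4226 = 0.6036
apparent dip = arctan 0.6036 = 31.11°

31°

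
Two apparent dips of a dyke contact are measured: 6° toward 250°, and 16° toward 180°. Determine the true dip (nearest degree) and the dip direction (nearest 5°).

Each apparent-dip line lies in the plane. As unit vectors (x east, y north, z up), v₁ plunges 6°→250° and v₂ plunges 16°→180°.
Cross product v₁ × v₂ gives the pole to the plane: n ∝ (-0.007, -0.258, 0.898).
tan δ = √(n_x²+n_y²)/n_z = 0.258/0.898, so δ = 16.0°.
Dip direction = atan2(-0.007, -0.258) = 181° (azimuth of n's horizontal projection).

true dip 16°, dip direction 180°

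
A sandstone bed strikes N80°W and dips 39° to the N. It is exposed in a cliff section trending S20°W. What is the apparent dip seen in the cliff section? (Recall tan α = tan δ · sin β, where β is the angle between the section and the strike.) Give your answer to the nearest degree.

The section lies 80° from the strike.
tan α = tan 39° × sin 80° = 0.8098 × 0.9848 = 0.7975
apparent dip = arctan 0.7975 = 38.57°

39°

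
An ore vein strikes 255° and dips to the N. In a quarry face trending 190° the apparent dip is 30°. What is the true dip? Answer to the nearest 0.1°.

β = acute angle between strike 255° and section 190° = 65°.
tan(true dip) = tan 30° / sin 65° = 0.6370
δ = arctan(0.6370) = 32.50°

32.5°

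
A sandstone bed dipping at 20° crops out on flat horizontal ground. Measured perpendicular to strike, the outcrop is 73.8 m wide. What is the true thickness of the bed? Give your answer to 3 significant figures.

25.2 m

True thickness t = w · sin(dip) = 73.8 × sin 20°
t = 73.8 × 0.3420 = 25.241 m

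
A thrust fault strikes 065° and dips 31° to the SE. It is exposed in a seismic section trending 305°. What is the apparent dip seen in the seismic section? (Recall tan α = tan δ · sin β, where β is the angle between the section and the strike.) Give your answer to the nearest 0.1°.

Angle between strike (065°) and section (305°): β = 60°.
tan(apparent dip) = tan 31° · sin 60° = 0.5204
apparent dip = arctan 0.5204 = 27.49°

27.5°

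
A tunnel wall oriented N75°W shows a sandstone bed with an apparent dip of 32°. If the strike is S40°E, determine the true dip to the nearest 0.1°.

β = acute angle between strike S40°E and section N75°W = 35°.
tan δ = tan α / sin β = tan 32° / sin 35° = 0.6249 / 0.5736 = 1.0894
δ = arctan(1.0894) = 47.45°

47.5°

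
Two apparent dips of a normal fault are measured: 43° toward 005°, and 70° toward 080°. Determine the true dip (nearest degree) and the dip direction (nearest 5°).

The two traces are lines in the plane: v₁ = (sin 5°·cos 43°, cos 5°·cos 43°, −sin 43°), v₂ = (sin 80°·cos 70°, cos 80°·cos 70°, −sin 70°).
The plane normal is n = v₁ × v₂ ∝ (0.644, 0.170, 0.242).
True dip = arccos(n_z / |n|) = arccos(0.3410) = 70.1°.
The horizontal component of n points toward azimuth atan2(n_x, n_y) = 75°, the dip direction.

true dip 70°, dip direction 075°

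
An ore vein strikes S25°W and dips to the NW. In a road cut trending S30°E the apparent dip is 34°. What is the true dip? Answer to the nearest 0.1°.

β = acute angle between strike S25°W and section S30°E = 55°.
tan(true dip) = tan 34° / sin 55° = 0.8234
true dip = arctan 0.8234 = 39.47°

39.5°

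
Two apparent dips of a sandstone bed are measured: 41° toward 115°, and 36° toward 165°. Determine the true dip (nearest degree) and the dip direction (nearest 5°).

true dip 42°, dip direction 130°

Each apparent-dip line lies in the plane. As unit vectors (x east, y north, z up), v₁ plunges 41°→115° and v₂ plunges 36°→165°.
Cross product v₁ × v₂ gives the pole to the plane: n ∝ (0.325, -0.265, 0.468).
tan δ = √(n_x²+n_y²)/n_z = 0.419/0.468, so δ = 41.9°.
The horizontal component of n points toward azimuth atan2(n_x, n_y) = 129°, the dip direction.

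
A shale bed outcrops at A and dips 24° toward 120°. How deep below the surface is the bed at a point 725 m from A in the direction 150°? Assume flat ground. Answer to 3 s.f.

280 m

The hole lies 30° from the dip direction, so the down-dip offset is 725 × cos 30° = 627.87 m.
Depth = down-dip offset × tan(dip) = 627.87 × tan 24° = 627.87 × 0.4452
Depth = 279.55 m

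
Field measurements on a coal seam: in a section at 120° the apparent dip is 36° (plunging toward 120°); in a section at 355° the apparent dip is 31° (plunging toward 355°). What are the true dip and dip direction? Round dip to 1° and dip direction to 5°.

true dip 55°, dip direction 060°

The two traces are lines in the plane: v₁ = (sin 120°·cos 36°, cos 120°·cos 36°, −sin 36°), v₂ = (sin 355°·cos 31°, cos 355°·cos 31°, −sin 31°).
The plane normal is n = v₁ × v₂ ∝ (0.710, 0.405, 0.568).
Dip δ = arctan(|n_h|/n_z) = arctan(0.817/0.568) = 55.2°.
The horizontal component of n points toward azimuth atan2(n_x, n_y) = 60°, the dip direction.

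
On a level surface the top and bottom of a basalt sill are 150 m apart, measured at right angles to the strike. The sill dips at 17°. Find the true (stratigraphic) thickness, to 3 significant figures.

True thickness t = w · sin(dip) = 150 × sin 17°
t = 150 × 0.2924 = 43.856 m

43.9 m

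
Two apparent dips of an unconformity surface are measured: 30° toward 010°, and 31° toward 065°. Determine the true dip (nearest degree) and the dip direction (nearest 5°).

Each apparent-dip line lies in the plane. As unit vectors (x east, y north, z up), v₁ plunges 30°→010° and v₂ plunges 31°→065°.
Cross product v₁ × v₂ gives the pole to the plane: n ∝ (0.258, 0.311, 0.608).
Dip δ = arctan(|n_h|/n_z) = arctan(0.404/0.608) = 33.6°.
Dip direction = atan2(0.258, 0.311) = 40° (azimuth of n's horizontal projection).

true dip 34°, dip direction 040°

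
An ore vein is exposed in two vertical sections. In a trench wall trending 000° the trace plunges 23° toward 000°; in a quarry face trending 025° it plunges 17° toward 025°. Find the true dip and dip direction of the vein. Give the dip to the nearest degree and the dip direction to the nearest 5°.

Each apparent-dip line lies in the plane. As unit vectors (x east, y north, z up), v₁ plunges 23°→000° and v₂ plunges 17°→025°.
The plane normal is n = v₁ × v₂ ∝ (-0.070, 0.158, 0.372).
True dip = arccos(n_z / |n|) = arccos(0.9072) = 24.9°.
Dip direction = azimuth of (n_x, n_y) = atan2(-0.070, 0.158) = 336°.

true dip 25°, dip direction 335°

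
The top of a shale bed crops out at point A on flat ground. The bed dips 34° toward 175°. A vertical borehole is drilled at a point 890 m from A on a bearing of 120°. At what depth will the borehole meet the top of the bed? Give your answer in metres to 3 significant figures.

The hole lies 55° from the dip direction, so the down-dip offset is 890 × cos 55° = 510.48 m.
Depth = down-dip offset × tan(dip) = 510.48 × tan 34° = 510.48 × 0.6745
Depth = 344.33 m

344 m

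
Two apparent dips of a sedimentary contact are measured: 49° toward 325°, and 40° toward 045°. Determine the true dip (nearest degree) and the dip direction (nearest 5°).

Each apparent-dip line lies in the plane. As unit vectors (x east, y north, z up), v₁ plunges 49°→325° and v₂ plunges 40°→045°.
n = v₁ × v₂ = (-0.063, 0.651, 0.495) (taken with n_z > 0).
True dip = arccos(n_z / |n|) = arccos(0.6036) = 52.9°.
Dip direction = azimuth of (n_x, n_y) = atan2(-0.063, 0.651) = 354°.

true dip 53°, dip direction 355°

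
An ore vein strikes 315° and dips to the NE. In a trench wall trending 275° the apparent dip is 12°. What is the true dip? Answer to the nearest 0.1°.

18.3°

The section is 40° from the strike.
tan δ = tan α / sin β = tan 12° / sin 40° = 0.2126 / 0.6428 = 0.3307
true dip = arctan 0.3307 = 18.30°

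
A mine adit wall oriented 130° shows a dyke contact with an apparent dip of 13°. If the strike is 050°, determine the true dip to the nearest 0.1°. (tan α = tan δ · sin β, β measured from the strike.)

The section is 80° from the strike.
tan δ = tan α / sin β = tan 13° / sin 80° = 0.2309 / 0.9848 = 0.2344
δ = arctan(0.2344) = 13.19°

13.2°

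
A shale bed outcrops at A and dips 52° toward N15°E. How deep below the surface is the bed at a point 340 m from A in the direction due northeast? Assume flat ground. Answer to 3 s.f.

377 m

The hole lies 30° from the dip direction, so the down-dip offset is 340 × cos 30° = 294.45 m.
Depth = down-dip offset × tan(dip) = 294.45 × tan 52° = 294.45 × 1.2799
Depth = 376.88 m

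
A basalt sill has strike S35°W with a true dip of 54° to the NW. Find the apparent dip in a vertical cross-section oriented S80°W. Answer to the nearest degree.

44°

The strike is S35°W and the section trends S80°W; the acute angle between them is β = 45°.
tan(apparent dip) = tan 54° · sin 45° = 0.9732
apparent dip = arctan 0.9732 = 44.22°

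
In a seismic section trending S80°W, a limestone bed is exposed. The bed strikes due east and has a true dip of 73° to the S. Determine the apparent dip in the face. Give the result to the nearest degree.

The strike is due east and the section trends S80°W; the acute angle between them is β = 10°.
tan(apparent dip) = tan 73° · sin 10° = 0.5680
α = arctan(0.5680) = 29.60°

30°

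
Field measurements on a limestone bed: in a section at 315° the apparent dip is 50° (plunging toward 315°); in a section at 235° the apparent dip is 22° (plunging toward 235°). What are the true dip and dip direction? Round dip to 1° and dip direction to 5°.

Represent each trace as a vector plunging at its apparent dip toward its trend (east-north-up frame): v₁ = (-0.455, 0.455, -0.766), v₂ = (-0.760, -0.532, -0.375).
The plane normal is n = v₁ × v₂ ∝ (-0.578, 0.412, 0.587).
tan δ = √(n_x²+n_y²)/n_z = 0.709/0.587, so δ = 50.4°.
Dip direction = atan2(-0.578, 0.412) = 305° (azimuth of n's horizontal projection).

true dip 50°, dip direction 305°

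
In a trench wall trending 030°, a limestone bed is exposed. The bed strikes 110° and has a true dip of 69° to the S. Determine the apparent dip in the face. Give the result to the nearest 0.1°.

Angle between strike (110°) and section (030°): β = 80°.
tan α = tan 69° × sin 80° = 2.6051 × 0.9848 = 2.5655
α = arctan(2.5655) = 68.70°

68.7°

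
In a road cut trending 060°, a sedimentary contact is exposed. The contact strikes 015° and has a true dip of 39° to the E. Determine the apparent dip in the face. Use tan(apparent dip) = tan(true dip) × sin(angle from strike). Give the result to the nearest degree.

The strike is 015° and the section trends 060°; the acute angle between them is β = 45°.
tan(apparent dip) = tan 39° · sin 45° = 0.5726
apparent dip = arctan 0.5726 = 29.80°

30°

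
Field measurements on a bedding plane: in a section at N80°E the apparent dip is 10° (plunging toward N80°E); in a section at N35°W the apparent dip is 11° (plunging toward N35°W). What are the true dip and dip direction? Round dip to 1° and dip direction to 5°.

The two traces are lines in the plane: v₁ = (sin 80°·cos 10°, cos 80°·cos 10°, −sin 10°), v₂ = (sin 325°·cos 11°, cos 325°·cos 11°, −sin 11°).
Cross product v₁ × v₂ gives the pole to the plane: n ∝ (0.107, 0.283, 0.876).
tan δ = √(n_x²+n_y²)/n_z = 0.302/0.876, so δ = 19.0°.
Dip direction = atan2(0.107, 0.283) = 21° (azimuth of n's horizontal projection).

true dip 19°, dip direction 020°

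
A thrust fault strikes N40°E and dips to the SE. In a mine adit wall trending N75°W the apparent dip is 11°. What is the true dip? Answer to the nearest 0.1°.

12.1°

The section is 65° from the strike.
tan δ = tan α / sin β = tan 11° / sin 65° = 0.1944 / 0.9063 = 0.2145
δ = arctan(0.2145) = 12.11°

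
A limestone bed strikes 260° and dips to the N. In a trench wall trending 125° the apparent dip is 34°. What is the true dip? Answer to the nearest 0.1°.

43.6°

The section is 45° from the strike.
tan(true dip) = tan 34° / sin 45° = 0.9539
δ = arctan(0.9539) = 43.65°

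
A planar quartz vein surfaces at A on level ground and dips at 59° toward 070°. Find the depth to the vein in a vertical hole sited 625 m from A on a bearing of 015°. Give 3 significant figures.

The hole lies 55° from the dip direction, so the down-dip offset is 625 × cos 55° = 358.49 m.
Depth = down-dip offset × tan(dip) = 358.49 × tan 59° = 358.49 × 1.6643
Depth = 596.62 m

597 m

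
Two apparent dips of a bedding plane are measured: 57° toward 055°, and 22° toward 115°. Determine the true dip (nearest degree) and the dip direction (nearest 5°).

Each apparent-dip line lies in the plane. As unit vectors (x east, y north, z up), v₁ plunges 57°→055° and v₂ plunges 22°→115°.
The plane normal is n = v₁ × v₂ ∝ (0.446, 0.538, 0.437).
tan δ = √(n_x²+n_y²)/n_z = 0.698/0.437, so δ = 57.9°.
Dip direction = azimuth of (n_x, n_y) = atan2(0.446, 0.538) = 40°.

true dip 58°, dip direction 040°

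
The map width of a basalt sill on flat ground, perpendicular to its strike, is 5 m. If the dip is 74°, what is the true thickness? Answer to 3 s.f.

4.81 m

True thickness t = w · sin(dip) = 5 × sin 74°
t = 5 × 0.9613 = 4.806 m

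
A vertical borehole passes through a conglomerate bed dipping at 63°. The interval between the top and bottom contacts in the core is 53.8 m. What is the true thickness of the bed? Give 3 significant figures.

True thickness t = h · cos(dip) = 53.8 × cos 63°
t = 53.8 × 0.4540 = 24.425 m

24.4 m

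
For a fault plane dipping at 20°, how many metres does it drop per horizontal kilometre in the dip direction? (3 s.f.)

364 m

drop per km = 1000 × tan 20° = 1000 × 0.3640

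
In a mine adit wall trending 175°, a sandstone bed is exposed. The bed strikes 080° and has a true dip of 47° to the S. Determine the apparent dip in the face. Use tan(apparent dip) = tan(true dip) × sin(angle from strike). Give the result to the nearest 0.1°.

46.9°

Angle between strike (080°) and section (175°): β = 85°.
tan(apparent dip) = tan 47° · sin 85° = 1.0683
α = arctan(1.0683) = 46.89°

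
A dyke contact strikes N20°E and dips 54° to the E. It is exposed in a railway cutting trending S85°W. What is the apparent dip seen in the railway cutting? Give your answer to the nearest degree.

51°

The section lies 65° from the strike.
tan α = tan 54° × sin 65° = 1.3764 × 0.9063 = 1.2474
α = arctan(1.2474) = 51.28°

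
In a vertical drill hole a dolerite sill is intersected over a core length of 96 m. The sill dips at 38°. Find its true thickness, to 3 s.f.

75.6 m

True thickness t = h · cos(dip) = 96 × cos 38°
t = 96 × 0.7880 = 75.649 m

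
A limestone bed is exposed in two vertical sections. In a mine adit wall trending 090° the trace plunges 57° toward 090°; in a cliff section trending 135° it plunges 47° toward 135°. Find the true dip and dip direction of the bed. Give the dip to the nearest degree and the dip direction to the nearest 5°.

true dip 57°, dip direction 090°

The two traces are lines in the plane: v₁ = (sin 90°·cos 57°, cos 90°·cos 57°, −sin 57°), v₂ = (sin 135°·cos 47°, cos 135°·cos 47°, −sin 47°).
The plane normal is n = v₁ × v₂ ∝ (0.404, 0.006, 0.263).
tan δ = √(n_x²+n_y²)/n_z = 0.404/0.263, so δ = 57.0°.
Dip direction = atan2(0.404, 0.006) = 89° (azimuth of n's horizontal projection).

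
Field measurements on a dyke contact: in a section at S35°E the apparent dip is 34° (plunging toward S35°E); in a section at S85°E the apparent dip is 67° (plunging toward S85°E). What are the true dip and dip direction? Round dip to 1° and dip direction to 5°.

true dip 69°, dip direction 070°

The two traces are lines in the plane: v₁ = (sin 145°·cos 34°, cos 145°·cos 34°, −sin 34°), v₂ = (sin 95°·cos 67°, cos 95°·cos 67°, −sin 67°).
The plane normal is n = v₁ × v₂ ∝ (0.606, 0.220, 0.248).
True dip = arccos(n_z / |n|) = arccos(0.3592) = 69.0°.
Dip direction = atan2(0.606, 0.220) = 70° (azimuth of n's horizontal projection).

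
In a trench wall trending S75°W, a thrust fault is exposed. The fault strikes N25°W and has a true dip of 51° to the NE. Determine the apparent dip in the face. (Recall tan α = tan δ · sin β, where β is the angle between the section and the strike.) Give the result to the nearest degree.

Angle between strike (N25°W) and section (S75°W): β = 80°.
tan α = tan 51° × sin 80° = 1.2349 × 0.9848 = 1.2161
α = arctan(1.2161) = 50.57°

51°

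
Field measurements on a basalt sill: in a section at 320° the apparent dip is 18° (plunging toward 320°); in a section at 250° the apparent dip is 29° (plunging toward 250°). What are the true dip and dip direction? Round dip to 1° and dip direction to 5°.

Each apparent-dip line lies in the plane. As unit vectors (x east, y north, z up), v₁ plunges 18°→320° and v₂ plunges 29°→250°.
n = v₁ × v₂ = (-0.446, -0.042, 0.782) (taken with n_z > 0).
Dip δ = arctan(|n_h|/n_z) = arctan(0.448/0.782) = 29.8°.
The horizontal component of n points toward azimuth atan2(n_x, n_y) = 265°, the dip direction.

true dip 30°, dip direction 265°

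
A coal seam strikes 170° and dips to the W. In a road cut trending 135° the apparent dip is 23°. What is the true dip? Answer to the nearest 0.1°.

36.5°

β = acute angle between strike 170° and section 135° = 35°.
tan δ = tan α / sin β = tan 23° / sin 35° = 0.4245 / 0.5736 = 0.7400
δ = arctan(0.7400) = 36.50°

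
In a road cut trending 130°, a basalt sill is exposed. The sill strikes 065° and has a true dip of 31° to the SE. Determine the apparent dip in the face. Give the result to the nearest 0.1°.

Angle between strike (065°) and section (130°): β = 65°.
tan(apparent dip) = tan 31° · sin 65° = 0.5446
apparent dip = arctan 0.5446 = 28.57°

28.6°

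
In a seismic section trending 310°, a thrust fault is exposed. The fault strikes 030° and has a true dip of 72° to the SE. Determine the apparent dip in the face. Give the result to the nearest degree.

72°

The strike is 030° and the section trends 310°; the acute angle between them is β = 80°.
tan α = tan 72° × sin 80° = 3.0777 × 0.9848 = 3.0309
apparent dip = arctan 3.0309 = 71.74°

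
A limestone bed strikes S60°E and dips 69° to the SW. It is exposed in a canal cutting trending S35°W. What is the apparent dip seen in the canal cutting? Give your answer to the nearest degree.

69°

Angle between strike (S60°E) and section (S35°W): β = 85°.
tan(apparent dip) = tan 69° · sin 85° = 2.5952
apparent dip = arctan 2.5952 = 68.93°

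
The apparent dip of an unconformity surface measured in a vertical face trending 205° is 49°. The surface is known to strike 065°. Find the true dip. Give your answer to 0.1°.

β = acute angle between strike 065° and section 205° = 40°.
tan(true dip) = tan 49° / sin 40° = 1.7897
δ = arctan(1.7897) = 60.80°

60.8°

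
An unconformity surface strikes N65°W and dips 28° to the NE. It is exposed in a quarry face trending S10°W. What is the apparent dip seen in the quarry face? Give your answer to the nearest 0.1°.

27.2°

The section lies 75° from the strike.
tan(apparent dip) = tan 28° · sin 75° = 0.5136
α = arctan(0.5136) = 27.18°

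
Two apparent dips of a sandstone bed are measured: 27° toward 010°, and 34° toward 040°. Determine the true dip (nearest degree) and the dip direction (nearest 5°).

The two traces are lines in the plane: v₁ = (sin 10°·cos 27°, cos 10°·cos 27°, −sin 27°), v₂ = (sin 40°·cos 34°, cos 40°·cos 34°, −sin 34°).
The plane normal is n = v₁ × v₂ ∝ (0.202, 0.155, 0.369).
True dip = arccos(n_z / |n|) = arccos(0.8228) = 34.6°.
Dip direction = atan2(0.202, 0.155) = 52° (azimuth of n's horizontal projection).

true dip 35°, dip direction 050°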